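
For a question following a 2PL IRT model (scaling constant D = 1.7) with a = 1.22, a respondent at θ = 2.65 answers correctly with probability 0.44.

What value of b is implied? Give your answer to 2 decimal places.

P(θ) = 1 / (1 + exp(−D·a(θ − b)))
logit(0.44) = ln(0.44/0.56) = -0.2412
b = θ − logit/(1.7·a) = 2.65 − (-0.2412)/2.0740 = 2.7663

2.77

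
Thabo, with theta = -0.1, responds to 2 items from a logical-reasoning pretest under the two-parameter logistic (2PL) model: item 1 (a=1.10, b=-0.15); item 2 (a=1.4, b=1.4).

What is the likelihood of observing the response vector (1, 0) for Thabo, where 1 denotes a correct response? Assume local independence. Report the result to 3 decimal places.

0.458

P(theta) = 1 / (1 + exp(−a(theta − b)))
P_1 = 1/(1+e^{-0.0550}) = 0.5137
P_2 = 1/(1+e^{2.1000}) = 0.1091
L = P_1 × (1−P_2) = 0.5137 × 0.8909 = 0.45770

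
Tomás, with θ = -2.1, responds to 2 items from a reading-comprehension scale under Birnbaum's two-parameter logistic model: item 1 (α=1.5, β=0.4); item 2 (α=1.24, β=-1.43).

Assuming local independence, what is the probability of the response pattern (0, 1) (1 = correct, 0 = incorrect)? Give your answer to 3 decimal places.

P(θ) = 1 / (1 + exp(−α(θ − β)))
P_1 = 1/(1+e^{3.7500}) = 0.0230
P_2 = 1/(1+e^{0.8308}) = 0.3035
L = (1−P_1) × P_2 = 0.9770 × 0.3035 = 0.29650

0.297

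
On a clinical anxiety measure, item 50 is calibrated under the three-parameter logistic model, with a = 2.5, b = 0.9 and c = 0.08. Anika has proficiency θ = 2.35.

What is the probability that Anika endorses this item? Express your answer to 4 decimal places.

P(θ) = c + (1 − c) · 1 / (1 + exp(−a(θ − b)))
Exponent: 2.5 × (2.35 − 0.9) = 3.6250
1/(1 + e^{-3.6250}) = 0.9740
P = 0.08 + 0.92 × 0.9740 = 0.9761

0.9761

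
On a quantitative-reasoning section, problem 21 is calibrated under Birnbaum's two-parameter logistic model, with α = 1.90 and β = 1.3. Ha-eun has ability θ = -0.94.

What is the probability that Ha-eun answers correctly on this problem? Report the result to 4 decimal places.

0.0140

P(θ) = 1 / (1 + exp(−α(θ − β)))
Exponent: 1.90 × (-0.94 − 1.3) = -4.2560
1/(1 + e^{4.2560}) = 0.0140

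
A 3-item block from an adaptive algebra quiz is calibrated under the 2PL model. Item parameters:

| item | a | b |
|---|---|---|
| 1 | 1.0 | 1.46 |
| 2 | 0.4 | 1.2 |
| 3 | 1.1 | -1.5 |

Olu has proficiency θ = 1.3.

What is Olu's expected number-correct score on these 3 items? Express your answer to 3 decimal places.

P(θ) = 1 / (1 + exp(−a(θ − b)))
P_1 = 1/(1+e^{0.1600}) = 0.4601
P_2 = 1/(1+e^{-0.0400}) = 0.5100
P_3 = 1/(1+e^{-3.0800}) = 0.9561
E[score] = 0.4601 + 0.5100 + 0.9561 = 1.9261

1.926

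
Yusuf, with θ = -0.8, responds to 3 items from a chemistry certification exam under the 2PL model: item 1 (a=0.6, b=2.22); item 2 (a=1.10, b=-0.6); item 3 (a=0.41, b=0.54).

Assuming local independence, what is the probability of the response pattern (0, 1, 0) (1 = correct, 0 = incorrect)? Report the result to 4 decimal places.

0.2426

P(θ) = 1 / (1 + exp(−a(θ − b)))
P_1 = 1/(1+e^{1.8120}) = 0.1404
P_2 = 1/(1+e^{0.2200}) = 0.4452
P_3 = 1/(1+e^{0.5494}) = 0.3660
L = (1−P_1) × P_2 × (1−P_3) = 0.8596 × 0.4452 × 0.6340 = 0.24264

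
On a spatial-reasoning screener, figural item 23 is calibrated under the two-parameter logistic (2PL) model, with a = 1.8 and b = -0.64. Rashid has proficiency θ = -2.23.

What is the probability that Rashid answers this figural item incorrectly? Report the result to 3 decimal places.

0.946

P(θ) = 1 / (1 + exp(−a(θ − b)))
Exponent: 1.8 × (-2.23 − (-0.64)) = -2.8620
1/(1 + e^{2.8620}) = 0.0541
P(incorrect) = 1 − 0.0541 = 0.9459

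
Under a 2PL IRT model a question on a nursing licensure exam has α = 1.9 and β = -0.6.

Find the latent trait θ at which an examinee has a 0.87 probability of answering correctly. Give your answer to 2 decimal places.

0.40

P(θ) = 1 / (1 + exp(−α(θ − β)))
logit = ln(0.8700/0.1300) = 1.9010
θ = β + logit/(α) = -0.6 + 1.9010/1.9000 = 0.4005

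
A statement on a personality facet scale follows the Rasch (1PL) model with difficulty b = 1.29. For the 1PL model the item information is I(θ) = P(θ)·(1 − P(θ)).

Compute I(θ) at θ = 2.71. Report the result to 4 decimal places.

P = 1/(1+e^{-1.4200}) = 0.8053
P(1−P) = 0.8053 × 0.1947 = 0.1568
I = P(1−P) = 0.15677

0.1568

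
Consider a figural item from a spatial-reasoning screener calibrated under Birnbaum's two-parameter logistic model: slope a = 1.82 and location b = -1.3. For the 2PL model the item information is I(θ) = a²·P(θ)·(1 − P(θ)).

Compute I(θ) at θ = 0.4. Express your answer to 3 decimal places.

P = 1/(1+e^{-3.0940}) = 0.9566
P(1−P) = 0.9566 × 0.0434 = 0.0415
I = a² × P(1−P) = 1.82² × 0.0415 = 0.13738

0.137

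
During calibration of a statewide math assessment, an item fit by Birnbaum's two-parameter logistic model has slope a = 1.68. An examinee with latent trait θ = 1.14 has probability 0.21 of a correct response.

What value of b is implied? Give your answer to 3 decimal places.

P(θ) = 1 / (1 + exp(−a(θ − b)))
logit(0.21) = ln(0.21/0.79) = -1.3249
b = θ − logit/(a) = 1.14 − (-1.3249)/1.6800 = 1.9286

1.929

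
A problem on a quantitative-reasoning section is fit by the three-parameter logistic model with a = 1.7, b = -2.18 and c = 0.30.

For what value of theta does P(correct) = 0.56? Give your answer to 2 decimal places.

P(theta) = c + (1 − c) · 1 / (1 + exp(−a(theta − b)))
Remove guessing floor: (0.56 − 0.30)/(1 − 0.30) = 0.3714
logit = ln(0.3714/0.6286) = -0.5261
theta = b + logit/(a) = -2.18 + (-0.5261)/1.7000 = -2.4895

-2.49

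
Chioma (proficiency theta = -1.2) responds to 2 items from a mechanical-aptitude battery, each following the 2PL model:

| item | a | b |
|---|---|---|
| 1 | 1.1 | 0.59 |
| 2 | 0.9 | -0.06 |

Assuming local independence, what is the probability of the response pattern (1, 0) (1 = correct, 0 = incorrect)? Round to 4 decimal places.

0.0902

P(theta) = 1 / (1 + exp(−a(theta − b)))
P_1 = 1/(1+e^{1.9690}) = 0.1225
P_2 = 1/(1+e^{1.0260}) = 0.2639
L = P_1 × (1−P_2) = 0.1225 × 0.7361 = 0.09017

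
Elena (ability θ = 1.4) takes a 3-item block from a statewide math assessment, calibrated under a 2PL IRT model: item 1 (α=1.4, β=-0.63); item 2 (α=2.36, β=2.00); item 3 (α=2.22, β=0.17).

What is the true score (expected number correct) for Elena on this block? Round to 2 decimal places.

P(θ) = 1 / (1 + exp(−α(θ − β)))
P_1 = 1/(1+e^{-2.8420}) = 0.9449
P_2 = 1/(1+e^{1.4160}) = 0.1953
P_3 = 1/(1+e^{-2.7306}) = 0.9388
E[score] = 0.9449 + 0.1953 + 0.9388 = 2.0790

2.08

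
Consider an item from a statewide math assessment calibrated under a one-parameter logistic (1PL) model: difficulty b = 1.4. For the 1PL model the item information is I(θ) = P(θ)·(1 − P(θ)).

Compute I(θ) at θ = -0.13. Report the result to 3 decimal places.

P = 1/(1+e^{1.5300}) = 0.1780
P(1−P) = 0.1780 × 0.8220 = 0.1463
I = P(1−P) = 0.14631

0.146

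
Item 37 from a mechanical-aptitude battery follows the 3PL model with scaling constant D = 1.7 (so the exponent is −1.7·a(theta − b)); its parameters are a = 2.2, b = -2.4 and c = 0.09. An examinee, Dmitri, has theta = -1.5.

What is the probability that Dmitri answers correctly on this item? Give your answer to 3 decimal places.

0.970

P(theta) = c + (1 − c) · 1 / (1 + exp(−D·a(theta − b)))
Exponent: 1.7 × 2.2 × (-1.5 − (-2.4)) = 3.3660
1/(1 + e^{-3.3660}) = 0.9666
P = 0.09 + 0.91 × 0.9666 = 0.9696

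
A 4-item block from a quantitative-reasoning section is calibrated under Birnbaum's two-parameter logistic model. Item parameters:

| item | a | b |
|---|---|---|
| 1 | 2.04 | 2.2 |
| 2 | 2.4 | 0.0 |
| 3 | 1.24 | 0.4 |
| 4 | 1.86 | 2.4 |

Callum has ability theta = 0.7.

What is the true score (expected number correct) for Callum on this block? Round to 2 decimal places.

1.52

P(theta) = 1 / (1 + exp(−a(theta − b)))
P_1 = 1/(1+e^{3.0600}) = 0.0448
P_2 = 1/(1+e^{-1.6800}) = 0.8429
P_3 = 1/(1+e^{-0.3720}) = 0.5919
P_4 = 1/(1+e^{3.1620}) = 0.0406
E[score] = 0.0448 + 0.8429 + 0.5919 + 0.0406 = 1.5203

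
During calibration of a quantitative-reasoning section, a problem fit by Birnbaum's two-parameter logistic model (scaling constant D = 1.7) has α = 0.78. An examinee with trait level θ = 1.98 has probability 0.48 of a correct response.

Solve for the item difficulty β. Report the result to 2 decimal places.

2.04

P(θ) = 1 / (1 + exp(−D·α(θ − β)))
logit(0.48) = ln(0.48/0.52) = -0.0800
β = θ − logit/(1.7·α) = 1.98 − (-0.0800)/1.3260 = 2.0404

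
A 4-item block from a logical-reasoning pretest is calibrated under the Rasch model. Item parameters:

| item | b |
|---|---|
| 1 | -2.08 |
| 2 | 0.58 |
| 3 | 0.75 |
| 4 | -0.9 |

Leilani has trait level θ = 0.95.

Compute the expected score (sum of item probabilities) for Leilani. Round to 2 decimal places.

2.96

P(θ) = 1 / (1 + exp(−(θ − b)))
P_1 = 1/(1+e^{-3.0300}) = 0.9539
P_2 = 1/(1+e^{-0.3700}) = 0.5915
P_3 = 1/(1+e^{-0.2000}) = 0.5498
P_4 = 1/(1+e^{-1.8500}) = 0.8641
E[score] = 0.9539 + 0.5915 + 0.5498 + 0.8641 = 2.9593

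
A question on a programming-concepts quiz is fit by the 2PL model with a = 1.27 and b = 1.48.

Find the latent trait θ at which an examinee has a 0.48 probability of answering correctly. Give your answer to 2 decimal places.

1.42

P(θ) = 1 / (1 + exp(−a(θ − b)))
logit = ln(0.4800/0.5200) = -0.0800
θ = b + logit/(a) = 1.48 + (-0.0800)/1.2700 = 1.4170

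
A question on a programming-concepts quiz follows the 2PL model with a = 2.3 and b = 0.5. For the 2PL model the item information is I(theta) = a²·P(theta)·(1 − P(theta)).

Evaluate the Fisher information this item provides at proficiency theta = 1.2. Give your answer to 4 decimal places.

0.7344

P = 1/(1+e^{-1.6100}) = 0.8334
P(1−P) = 0.8334 × 0.1666 = 0.1388
I = a² × P(1−P) = 2.3² × 0.1388 = 0.73445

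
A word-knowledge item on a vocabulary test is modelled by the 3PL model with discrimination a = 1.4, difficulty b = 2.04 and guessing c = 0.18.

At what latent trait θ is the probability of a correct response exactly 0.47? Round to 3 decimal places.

P(θ) = c + (1 − c) · 1 / (1 + exp(−a(θ − b)))
Remove guessing floor: (0.47 − 0.18)/(1 − 0.18) = 0.3537
logit = ln(0.3537/0.6463) = -0.6030
θ = b + logit/(a) = 2.04 + (-0.6030)/1.4000 = 1.6093

1.609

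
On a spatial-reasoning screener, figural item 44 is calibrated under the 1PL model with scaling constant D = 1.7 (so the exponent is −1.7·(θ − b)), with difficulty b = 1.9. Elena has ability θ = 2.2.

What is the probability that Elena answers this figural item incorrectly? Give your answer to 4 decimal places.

0.3752

P(θ) = 1 / (1 + exp(−D·(θ − b)))
Exponent: 1.7 × (2.2 − 1.9) = 0.5100
1/(1 + e^{-0.5100}) = 0.6248
P = 0.6248
P(incorrect) = 1 − 0.6248 = 0.3752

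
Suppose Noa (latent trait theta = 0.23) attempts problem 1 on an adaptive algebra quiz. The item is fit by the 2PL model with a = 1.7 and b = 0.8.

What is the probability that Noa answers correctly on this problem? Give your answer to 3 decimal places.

0.275

P(theta) = 1 / (1 + exp(−a(theta − b)))
Exponent: 1.7 × (0.23 − 0.8) = -0.9690
1/(1 + e^{0.9690}) = 0.2751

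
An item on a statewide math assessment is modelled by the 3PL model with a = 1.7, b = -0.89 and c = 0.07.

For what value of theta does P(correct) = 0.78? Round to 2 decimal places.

P(theta) = c + (1 − c) · 1 / (1 + exp(−a(theta − b)))
Remove guessing floor: (0.78 − 0.07)/(1 − 0.07) = 0.7634
logit = ln(0.7634/0.2366) = 1.1716
theta = b + logit/(a) = -0.89 + 1.1716/1.7000 = -0.2008

-0.20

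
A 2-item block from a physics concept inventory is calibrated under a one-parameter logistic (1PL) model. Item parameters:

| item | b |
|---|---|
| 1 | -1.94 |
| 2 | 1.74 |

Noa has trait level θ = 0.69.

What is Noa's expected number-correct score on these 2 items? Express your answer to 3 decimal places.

1.192

P(θ) = 1 / (1 + exp(−(θ − b)))
P_1 = 1/(1+e^{-2.6300}) = 0.9328
P_2 = 1/(1+e^{1.0500}) = 0.2592
E[score] = 0.9328 + 0.2592 = 1.1920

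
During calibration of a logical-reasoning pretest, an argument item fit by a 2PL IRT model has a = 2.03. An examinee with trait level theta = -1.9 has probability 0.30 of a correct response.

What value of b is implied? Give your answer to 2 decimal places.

-1.48

P(theta) = 1 / (1 + exp(−a(theta − b)))
logit(0.30) = ln(0.30/0.70) = -0.8473
b = theta − logit/(a) = -1.9 − (-0.8473)/2.0300 = -1.4826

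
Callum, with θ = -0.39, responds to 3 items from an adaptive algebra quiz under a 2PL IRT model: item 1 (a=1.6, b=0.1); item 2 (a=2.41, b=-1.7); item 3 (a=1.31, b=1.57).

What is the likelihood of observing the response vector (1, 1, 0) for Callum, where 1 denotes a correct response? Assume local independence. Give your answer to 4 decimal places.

P(θ) = 1 / (1 + exp(−a(θ − b)))
P_1 = 1/(1+e^{0.7840}) = 0.3135
P_2 = 1/(1+e^{-3.1571}) = 0.9592
P_3 = 1/(1+e^{2.5676}) = 0.0713
L = P_1 × P_2 × (1−P_3) = 0.3135 × 0.9592 × 0.9287 = 0.27924

0.2792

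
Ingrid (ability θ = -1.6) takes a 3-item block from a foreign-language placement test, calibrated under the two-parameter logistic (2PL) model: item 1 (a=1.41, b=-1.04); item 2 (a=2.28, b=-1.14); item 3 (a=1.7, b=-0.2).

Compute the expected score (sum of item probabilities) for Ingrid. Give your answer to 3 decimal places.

0.656

P(θ) = 1 / (1 + exp(−a(θ − b)))
P_1 = 1/(1+e^{0.7896}) = 0.3123
P_2 = 1/(1+e^{1.0488}) = 0.2595
P_3 = 1/(1+e^{2.3800}) = 0.0847
E[score] = 0.3123 + 0.2595 + 0.0847 = 0.6564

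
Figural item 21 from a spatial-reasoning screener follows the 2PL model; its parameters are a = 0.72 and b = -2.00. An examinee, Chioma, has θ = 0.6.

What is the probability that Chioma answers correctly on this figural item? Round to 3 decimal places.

P(θ) = 1 / (1 + exp(−a(θ − b)))
Exponent: 0.72 × (0.6 − (-2.00)) = 1.8720
1/(1 + e^{-1.8720}) = 0.8667

0.867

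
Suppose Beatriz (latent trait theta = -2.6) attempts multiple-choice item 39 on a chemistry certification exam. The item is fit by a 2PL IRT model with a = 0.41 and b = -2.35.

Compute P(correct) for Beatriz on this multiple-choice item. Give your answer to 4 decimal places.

0.4744

P(theta) = 1 / (1 + exp(−a(theta − b)))
Exponent: 0.41 × (-2.6 − (-2.35)) = -0.1025
1/(1 + e^{0.1025}) = 0.4744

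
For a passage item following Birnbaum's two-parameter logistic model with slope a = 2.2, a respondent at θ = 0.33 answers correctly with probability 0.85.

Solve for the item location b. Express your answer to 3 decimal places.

-0.458

P(θ) = 1 / (1 + exp(−a(θ − b)))
logit(0.85) = ln(0.85/0.15) = 1.7346
b = θ − logit/(a) = 0.33 − 1.7346/2.2000 = -0.4585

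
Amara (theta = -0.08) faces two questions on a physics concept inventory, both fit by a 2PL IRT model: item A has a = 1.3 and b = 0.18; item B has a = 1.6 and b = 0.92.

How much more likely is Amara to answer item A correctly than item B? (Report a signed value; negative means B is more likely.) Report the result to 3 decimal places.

0.248

P(theta) = 1 / (1 + exp(−a(theta − b)))
P_A = 0.4163
P_B = 0.1680
P_A − P_B = 0.2483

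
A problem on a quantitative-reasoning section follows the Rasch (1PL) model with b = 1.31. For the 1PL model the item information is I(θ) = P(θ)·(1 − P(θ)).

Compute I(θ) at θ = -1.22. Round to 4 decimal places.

P = 1/(1+e^{2.5300}) = 0.0738
P(1−P) = 0.0738 × 0.9262 = 0.0683
I = P(1−P) = 0.06834

0.0683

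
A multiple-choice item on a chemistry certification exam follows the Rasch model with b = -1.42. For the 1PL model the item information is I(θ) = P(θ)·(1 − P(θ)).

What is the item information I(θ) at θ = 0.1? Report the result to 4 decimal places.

0.1473

P = 1/(1+e^{-1.5200}) = 0.8205
P(1−P) = 0.8205 × 0.1795 = 0.1473
I = P(1−P) = 0.14726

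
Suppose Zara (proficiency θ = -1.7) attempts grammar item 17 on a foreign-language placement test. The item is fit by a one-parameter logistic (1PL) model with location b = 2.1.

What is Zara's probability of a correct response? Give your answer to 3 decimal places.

P(θ) = 1 / (1 + exp(−(θ − b)))
Exponent: (-1.7 − 2.1) = -3.8000
1/(1 + e^{3.8000}) = 0.0219
P = 0.0219

0.022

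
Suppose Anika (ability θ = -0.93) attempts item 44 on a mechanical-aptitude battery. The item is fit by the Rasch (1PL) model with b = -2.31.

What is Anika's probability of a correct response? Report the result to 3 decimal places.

0.799

P(θ) = 1 / (1 + exp(−(θ − b)))
Exponent: (-0.93 − (-2.31)) = 1.3800
1/(1 + e^{-1.3800}) = 0.7990
P = 0.7990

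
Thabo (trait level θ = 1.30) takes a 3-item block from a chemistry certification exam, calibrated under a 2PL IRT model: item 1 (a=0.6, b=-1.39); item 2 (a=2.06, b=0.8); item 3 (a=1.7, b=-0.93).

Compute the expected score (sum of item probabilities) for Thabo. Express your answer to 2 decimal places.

2.55

P(θ) = 1 / (1 + exp(−a(θ − b)))
P_1 = 1/(1+e^{-1.6140}) = 0.8340
P_2 = 1/(1+e^{-1.0300}) = 0.7369
P_3 = 1/(1+e^{-3.7910}) = 0.9779
E[score] = 0.8340 + 0.7369 + 0.9779 = 2.5488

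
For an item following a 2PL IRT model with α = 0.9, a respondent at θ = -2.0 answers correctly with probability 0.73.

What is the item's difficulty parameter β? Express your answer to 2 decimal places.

-3.11

P(θ) = 1 / (1 + exp(−α(θ − β)))
logit(0.73) = ln(0.73/0.27) = 0.9946
β = θ − logit/(α) = -2.0 − 0.9946/0.9000 = -3.1051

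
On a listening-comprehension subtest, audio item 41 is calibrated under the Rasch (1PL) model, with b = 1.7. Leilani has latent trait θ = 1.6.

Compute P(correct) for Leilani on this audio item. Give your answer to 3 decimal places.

0.475

P(θ) = 1 / (1 + exp(−(θ − b)))
Exponent: (1.6 − 1.7) = -0.1000
1/(1 + e^{0.1000}) = 0.4750
P = 0.4750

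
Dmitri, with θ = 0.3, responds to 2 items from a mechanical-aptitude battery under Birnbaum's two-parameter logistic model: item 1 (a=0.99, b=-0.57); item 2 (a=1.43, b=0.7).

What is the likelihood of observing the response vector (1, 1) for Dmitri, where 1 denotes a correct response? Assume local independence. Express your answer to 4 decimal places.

P(θ) = 1 / (1 + exp(−a(θ − b)))
P_1 = 1/(1+e^{-0.8613}) = 0.7029
P_2 = 1/(1+e^{0.5720}) = 0.3608
L = P_1 × P_2 = 0.7029 × 0.3608 = 0.25360

0.2536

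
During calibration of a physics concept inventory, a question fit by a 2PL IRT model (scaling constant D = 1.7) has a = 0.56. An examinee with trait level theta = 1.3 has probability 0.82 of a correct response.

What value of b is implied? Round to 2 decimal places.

-0.29

P(theta) = 1 / (1 + exp(−D·a(theta − b)))
logit(0.82) = ln(0.82/0.18) = 1.5163
b = theta − logit/(1.7·a) = 1.3 − 1.5163/0.9520 = -0.2928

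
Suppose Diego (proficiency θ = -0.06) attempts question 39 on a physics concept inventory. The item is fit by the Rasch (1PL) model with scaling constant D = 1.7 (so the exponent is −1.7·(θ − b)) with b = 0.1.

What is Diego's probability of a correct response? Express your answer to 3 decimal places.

0.432

P(θ) = 1 / (1 + exp(−D·(θ − b)))
Exponent: 1.7 × (-0.06 − 0.1) = -0.2720
1/(1 + e^{0.2720}) = 0.4324
P = 0.4324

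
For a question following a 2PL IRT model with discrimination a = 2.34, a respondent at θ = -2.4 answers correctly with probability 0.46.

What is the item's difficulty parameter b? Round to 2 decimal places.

P(θ) = 1 / (1 + exp(−a(θ − b)))
logit(0.46) = ln(0.46/0.54) = -0.1603
b = θ − logit/(a) = -2.4 − (-0.1603)/2.3400 = -2.3315

-2.33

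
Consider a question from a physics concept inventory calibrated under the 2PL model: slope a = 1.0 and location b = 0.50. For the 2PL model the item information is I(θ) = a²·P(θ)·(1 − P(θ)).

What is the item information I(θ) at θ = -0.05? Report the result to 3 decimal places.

P = 1/(1+e^{0.5500}) = 0.3659
P(1−P) = 0.3659 × 0.6341 = 0.2320
I = a² × P(1−P) = 1.0² × 0.2320 = 0.23201

0.232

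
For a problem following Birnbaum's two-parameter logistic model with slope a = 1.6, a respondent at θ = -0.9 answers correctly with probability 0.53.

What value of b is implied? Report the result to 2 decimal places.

P(θ) = 1 / (1 + exp(−a(θ − b)))
logit(0.53) = ln(0.53/0.47) = 0.1201
b = θ − logit/(a) = -0.9 − 0.1201/1.6000 = -0.9751

-0.98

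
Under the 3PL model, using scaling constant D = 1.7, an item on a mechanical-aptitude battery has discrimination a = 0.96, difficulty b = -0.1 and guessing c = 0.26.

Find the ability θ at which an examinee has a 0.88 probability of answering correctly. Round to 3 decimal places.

P(θ) = c + (1 − c) · 1 / (1 + exp(−D·a(θ − b)))
Remove guessing floor: (0.88 − 0.26)/(1 − 0.26) = 0.8378
logit = ln(0.8378/0.1622) = 1.6422
θ = b + logit/(1.7·a) = -0.1 + 1.6422/1.6320 = 0.9063

0.906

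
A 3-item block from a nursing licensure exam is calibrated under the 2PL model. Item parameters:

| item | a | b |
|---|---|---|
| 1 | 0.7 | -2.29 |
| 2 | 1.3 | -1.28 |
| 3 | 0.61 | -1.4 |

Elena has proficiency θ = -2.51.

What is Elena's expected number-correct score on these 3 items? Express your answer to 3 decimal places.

P(θ) = 1 / (1 + exp(−a(θ − b)))
P_1 = 1/(1+e^{0.1540}) = 0.4616
P_2 = 1/(1+e^{1.5990}) = 0.1681
P_3 = 1/(1+e^{0.6771}) = 0.3369
E[score] = 0.4616 + 0.1681 + 0.3369 = 0.9666

0.967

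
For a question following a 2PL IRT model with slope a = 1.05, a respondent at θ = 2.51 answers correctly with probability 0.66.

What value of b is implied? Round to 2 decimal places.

P(θ) = 1 / (1 + exp(−a(θ − b)))
logit(0.66) = ln(0.66/0.34) = 0.6633
b = θ − logit/(a) = 2.51 − 0.6633/1.0500 = 1.8783

1.88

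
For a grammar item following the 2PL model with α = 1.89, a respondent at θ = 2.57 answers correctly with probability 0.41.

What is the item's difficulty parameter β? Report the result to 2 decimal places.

P(θ) = 1 / (1 + exp(−α(θ − β)))
logit(0.41) = ln(0.41/0.59) = -0.3640
β = θ − logit/(α) = 2.57 − (-0.3640)/1.8900 = 2.7626

2.76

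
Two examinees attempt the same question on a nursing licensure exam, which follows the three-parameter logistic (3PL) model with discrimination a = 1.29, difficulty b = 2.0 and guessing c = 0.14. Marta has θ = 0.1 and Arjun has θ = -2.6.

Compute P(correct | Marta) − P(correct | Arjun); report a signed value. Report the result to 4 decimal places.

0.0660

P(θ) = c + (1 − c) · 1 / (1 + exp(−a(θ − b)))
P(Marta) = 0.2083  [exponent -2.4510]
P(Arjun) = 0.1423  [exponent -5.9340]
Difference = 0.2083 − 0.1423 = 0.0660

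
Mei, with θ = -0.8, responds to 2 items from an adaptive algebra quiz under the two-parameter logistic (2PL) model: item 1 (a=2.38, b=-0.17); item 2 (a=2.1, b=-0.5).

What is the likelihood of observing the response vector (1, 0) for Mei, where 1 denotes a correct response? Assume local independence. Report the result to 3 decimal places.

P(θ) = 1 / (1 + exp(−a(θ − b)))
P_1 = 1/(1+e^{1.4994}) = 0.1825
P_2 = 1/(1+e^{0.6300}) = 0.3475
L = P_1 × (1−P_2) = 0.1825 × 0.6525 = 0.11909

0.119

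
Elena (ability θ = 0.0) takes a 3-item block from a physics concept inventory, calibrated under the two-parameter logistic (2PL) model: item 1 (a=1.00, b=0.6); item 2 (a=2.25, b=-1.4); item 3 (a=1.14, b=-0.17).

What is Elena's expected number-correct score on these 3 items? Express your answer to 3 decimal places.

P(θ) = 1 / (1 + exp(−a(θ − b)))
P_1 = 1/(1+e^{0.6000}) = 0.3543
P_2 = 1/(1+e^{-3.1500}) = 0.9589
P_3 = 1/(1+e^{-0.1938}) = 0.5483
E[score] = 0.3543 + 0.9589 + 0.5483 = 1.8616

1.862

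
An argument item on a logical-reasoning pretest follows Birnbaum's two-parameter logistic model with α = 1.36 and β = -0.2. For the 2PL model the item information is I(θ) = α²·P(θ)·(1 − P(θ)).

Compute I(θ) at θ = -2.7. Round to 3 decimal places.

0.058

P = 1/(1+e^{3.4000}) = 0.0323
P(1−P) = 0.0323 × 0.9677 = 0.0313
I = α² × P(1−P) = 1.36² × 0.0313 = 0.05780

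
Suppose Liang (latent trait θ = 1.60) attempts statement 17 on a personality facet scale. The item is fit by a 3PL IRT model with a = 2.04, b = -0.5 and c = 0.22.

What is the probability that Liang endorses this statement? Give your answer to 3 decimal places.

0.989

P(θ) = c + (1 − c) · 1 / (1 + exp(−a(θ − b)))
Exponent: 2.04 × (1.60 − (-0.5)) = 4.2840
1/(1 + e^{-4.2840}) = 0.9864
P = 0.22 + 0.78 × 0.9864 = 0.9894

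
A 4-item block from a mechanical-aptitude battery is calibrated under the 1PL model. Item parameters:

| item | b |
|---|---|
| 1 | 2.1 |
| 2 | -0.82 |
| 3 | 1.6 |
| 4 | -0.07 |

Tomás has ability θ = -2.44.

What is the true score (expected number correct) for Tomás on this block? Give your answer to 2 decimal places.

0.28

P(θ) = 1 / (1 + exp(−(θ − b)))
P_1 = 1/(1+e^{4.5400}) = 0.0106
P_2 = 1/(1+e^{1.6200}) = 0.1652
P_3 = 1/(1+e^{4.0400}) = 0.0173
P_4 = 1/(1+e^{2.3700}) = 0.0855
E[score] = 0.0106 + 0.1652 + 0.0173 + 0.0855 = 0.2785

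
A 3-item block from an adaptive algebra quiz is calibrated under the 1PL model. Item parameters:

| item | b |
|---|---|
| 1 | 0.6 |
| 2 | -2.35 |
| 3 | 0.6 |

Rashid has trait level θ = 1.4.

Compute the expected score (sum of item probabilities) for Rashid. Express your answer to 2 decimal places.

P(θ) = 1 / (1 + exp(−(θ − b)))
P_1 = 1/(1+e^{-0.8000}) = 0.6900
P_2 = 1/(1+e^{-3.7500}) = 0.9770
P_3 = 1/(1+e^{-0.8000}) = 0.6900
E[score] = 0.6900 + 0.9770 + 0.6900 = 2.3570

2.36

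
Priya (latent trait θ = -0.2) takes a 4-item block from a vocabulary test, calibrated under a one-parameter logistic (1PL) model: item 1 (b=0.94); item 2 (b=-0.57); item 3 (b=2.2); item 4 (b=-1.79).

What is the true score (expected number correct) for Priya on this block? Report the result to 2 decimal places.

1.75

P(θ) = 1 / (1 + exp(−(θ − b)))
P_1 = 1/(1+e^{1.1400}) = 0.2423
P_2 = 1/(1+e^{-0.3700}) = 0.5915
P_3 = 1/(1+e^{2.4000}) = 0.0832
P_4 = 1/(1+e^{-1.5900}) = 0.8306
E[score] = 0.2423 + 0.5915 + 0.0832 + 0.8306 = 1.7476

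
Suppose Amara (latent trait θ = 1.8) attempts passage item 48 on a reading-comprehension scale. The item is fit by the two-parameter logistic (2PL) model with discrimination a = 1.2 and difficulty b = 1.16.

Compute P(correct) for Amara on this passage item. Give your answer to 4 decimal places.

P(θ) = 1 / (1 + exp(−a(θ − b)))
Exponent: 1.2 × (1.8 − 1.16) = 0.7680
1/(1 + e^{-0.7680}) = 0.6831

0.6831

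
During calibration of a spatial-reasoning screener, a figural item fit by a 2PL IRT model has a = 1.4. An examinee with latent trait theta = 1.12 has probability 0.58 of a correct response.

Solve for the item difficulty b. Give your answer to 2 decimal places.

P(theta) = 1 / (1 + exp(−a(theta − b)))
logit(0.58) = ln(0.58/0.42) = 0.3228
b = theta − logit/(a) = 1.12 − 0.3228/1.4000 = 0.8894

0.89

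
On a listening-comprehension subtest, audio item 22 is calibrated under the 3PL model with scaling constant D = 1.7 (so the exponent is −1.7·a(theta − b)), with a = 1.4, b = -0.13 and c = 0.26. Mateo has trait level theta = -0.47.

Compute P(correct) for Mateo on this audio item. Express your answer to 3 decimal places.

0.488

P(theta) = c + (1 − c) · 1 / (1 + exp(−D·a(theta − b)))
Exponent: 1.7 × 1.4 × (-0.47 − (-0.13)) = -0.8092
1/(1 + e^{0.8092}) = 0.3081
P = 0.26 + 0.74 × 0.3081 = 0.4880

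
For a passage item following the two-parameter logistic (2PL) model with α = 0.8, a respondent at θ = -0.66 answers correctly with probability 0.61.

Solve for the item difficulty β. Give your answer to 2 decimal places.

P(θ) = 1 / (1 + exp(−α(θ − β)))
logit(0.61) = ln(0.61/0.39) = 0.4473
β = θ − logit/(α) = -0.66 − 0.4473/0.8000 = -1.2191

-1.22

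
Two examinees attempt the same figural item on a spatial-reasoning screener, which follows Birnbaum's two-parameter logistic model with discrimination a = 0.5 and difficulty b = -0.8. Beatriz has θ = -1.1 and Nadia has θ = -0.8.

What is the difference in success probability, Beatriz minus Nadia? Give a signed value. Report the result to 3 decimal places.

P(θ) = 1 / (1 + exp(−a(θ − b)))
P(Beatriz) = 0.4626  [exponent -0.1500]
P(Nadia) = 0.5000  [exponent 0.0000]
Difference = 0.4626 − 0.5000 = -0.0374

-0.037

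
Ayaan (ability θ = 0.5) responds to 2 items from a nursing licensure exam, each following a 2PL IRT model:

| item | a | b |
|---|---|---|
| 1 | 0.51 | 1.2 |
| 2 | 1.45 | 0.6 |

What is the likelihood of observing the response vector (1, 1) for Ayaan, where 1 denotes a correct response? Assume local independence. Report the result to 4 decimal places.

0.1909

P(θ) = 1 / (1 + exp(−a(θ − b)))
P_1 = 1/(1+e^{0.3570}) = 0.4117
P_2 = 1/(1+e^{0.1450}) = 0.4638
L = P_1 × P_2 = 0.4117 × 0.4638 = 0.19095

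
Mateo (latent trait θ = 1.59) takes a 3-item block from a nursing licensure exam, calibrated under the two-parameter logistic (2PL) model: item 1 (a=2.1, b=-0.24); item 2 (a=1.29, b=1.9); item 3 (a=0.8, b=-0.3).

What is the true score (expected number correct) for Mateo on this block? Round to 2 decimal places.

2.20

P(θ) = 1 / (1 + exp(−a(θ − b)))
P_1 = 1/(1+e^{-3.8430}) = 0.9790
P_2 = 1/(1+e^{0.3999}) = 0.4013
P_3 = 1/(1+e^{-1.5120}) = 0.8194
E[score] = 0.9790 + 0.4013 + 0.8194 = 2.1997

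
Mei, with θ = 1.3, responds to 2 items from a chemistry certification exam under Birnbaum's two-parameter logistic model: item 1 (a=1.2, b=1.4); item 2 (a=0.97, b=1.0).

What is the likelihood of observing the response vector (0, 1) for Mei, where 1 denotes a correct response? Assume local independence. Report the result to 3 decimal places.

0.303

P(θ) = 1 / (1 + exp(−a(θ − b)))
P_1 = 1/(1+e^{0.1200}) = 0.4700
P_2 = 1/(1+e^{-0.2910}) = 0.5722
L = (1−P_1) × P_2 = 0.5300 × 0.5722 = 0.30327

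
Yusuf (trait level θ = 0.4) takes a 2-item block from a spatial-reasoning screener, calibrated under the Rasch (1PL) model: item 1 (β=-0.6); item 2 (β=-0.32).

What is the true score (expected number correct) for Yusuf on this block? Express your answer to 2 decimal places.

1.40

P(θ) = 1 / (1 + exp(−(θ − β)))
P_1 = 1/(1+e^{-1.0000}) = 0.7311
P_2 = 1/(1+e^{-0.7200}) = 0.6726
E[score] = 0.7311 + 0.6726 = 1.4037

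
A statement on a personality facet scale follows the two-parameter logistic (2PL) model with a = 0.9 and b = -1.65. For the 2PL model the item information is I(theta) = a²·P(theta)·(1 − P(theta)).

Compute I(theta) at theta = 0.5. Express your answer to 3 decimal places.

P = 1/(1+e^{-1.9350}) = 0.8738
P(1−P) = 0.8738 × 0.1262 = 0.1103
I = a² × P(1−P) = 0.9² × 0.1103 = 0.08932

0.089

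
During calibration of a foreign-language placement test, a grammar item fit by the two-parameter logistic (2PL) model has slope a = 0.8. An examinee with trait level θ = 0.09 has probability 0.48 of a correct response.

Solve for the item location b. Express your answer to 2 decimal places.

P(θ) = 1 / (1 + exp(−a(θ − b)))
logit(0.48) = ln(0.48/0.52) = -0.0800
b = θ − logit/(a) = 0.09 − (-0.0800)/0.8000 = 0.1901

0.19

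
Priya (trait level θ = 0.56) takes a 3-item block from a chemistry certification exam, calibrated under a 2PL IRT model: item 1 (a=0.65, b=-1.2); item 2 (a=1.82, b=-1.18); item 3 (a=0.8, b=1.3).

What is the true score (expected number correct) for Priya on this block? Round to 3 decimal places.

P(θ) = 1 / (1 + exp(−a(θ − b)))
P_1 = 1/(1+e^{-1.1440}) = 0.7584
P_2 = 1/(1+e^{-3.1668}) = 0.9596
P_3 = 1/(1+e^{0.5920}) = 0.3562
E[score] = 0.7584 + 0.9596 + 0.3562 = 2.0742

2.074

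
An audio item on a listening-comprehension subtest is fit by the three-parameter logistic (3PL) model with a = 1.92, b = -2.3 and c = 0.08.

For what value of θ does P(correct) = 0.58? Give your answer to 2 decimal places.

P(θ) = c + (1 − c) · 1 / (1 + exp(−a(θ − b)))
Remove guessing floor: (0.58 − 0.08)/(1 − 0.08) = 0.5435
logit = ln(0.5435/0.4565) = 0.1744
θ = b + logit/(a) = -2.3 + 0.1744/1.9200 = -2.2092

-2.21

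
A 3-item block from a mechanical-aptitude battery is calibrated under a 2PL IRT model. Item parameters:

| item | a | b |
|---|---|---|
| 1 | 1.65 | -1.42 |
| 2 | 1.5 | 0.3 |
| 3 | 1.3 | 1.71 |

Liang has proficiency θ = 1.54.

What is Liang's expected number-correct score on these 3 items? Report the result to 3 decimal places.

2.303

P(θ) = 1 / (1 + exp(−a(θ − b)))
P_1 = 1/(1+e^{-4.8840}) = 0.9925
P_2 = 1/(1+e^{-1.8600}) = 0.8653
P_3 = 1/(1+e^{0.2210}) = 0.4450
E[score] = 0.9925 + 0.8653 + 0.4450 = 2.3028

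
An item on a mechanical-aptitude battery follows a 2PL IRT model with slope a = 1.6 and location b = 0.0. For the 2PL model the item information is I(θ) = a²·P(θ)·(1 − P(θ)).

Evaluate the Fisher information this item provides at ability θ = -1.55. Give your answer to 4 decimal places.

0.1825

P = 1/(1+e^{2.4800}) = 0.0773
P(1−P) = 0.0773 × 0.9227 = 0.0713
I = a² × P(1−P) = 1.6² × 0.0713 = 0.18253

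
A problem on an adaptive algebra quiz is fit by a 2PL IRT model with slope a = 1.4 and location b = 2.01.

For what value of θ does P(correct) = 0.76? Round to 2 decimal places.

P(θ) = 1 / (1 + exp(−a(θ − b)))
logit = ln(0.7600/0.2400) = 1.1527
θ = b + logit/(a) = 2.01 + 1.1527/1.4000 = 2.8333

2.83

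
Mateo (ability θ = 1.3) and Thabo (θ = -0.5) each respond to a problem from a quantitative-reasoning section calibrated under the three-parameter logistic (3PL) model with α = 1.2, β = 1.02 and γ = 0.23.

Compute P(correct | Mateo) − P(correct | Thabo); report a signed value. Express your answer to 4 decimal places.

P(θ) = γ + (1 − γ) · 1 / (1 + exp(−α(θ − β)))
P(Mateo) = 0.6791  [exponent 0.3360]
P(Thabo) = 0.3370  [exponent -1.8240]
Difference = 0.6791 − 0.3370 = 0.3421

0.3421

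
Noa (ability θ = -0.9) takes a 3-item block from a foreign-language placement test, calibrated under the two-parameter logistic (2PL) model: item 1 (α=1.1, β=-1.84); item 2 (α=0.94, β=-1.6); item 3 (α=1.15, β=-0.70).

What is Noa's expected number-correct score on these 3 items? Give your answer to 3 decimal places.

1.839

P(θ) = 1 / (1 + exp(−α(θ − β)))
P_1 = 1/(1+e^{-1.0340}) = 0.7377
P_2 = 1/(1+e^{-0.6580}) = 0.6588
P_3 = 1/(1+e^{0.2300}) = 0.4428
E[score] = 0.7377 + 0.6588 + 0.4428 = 1.8393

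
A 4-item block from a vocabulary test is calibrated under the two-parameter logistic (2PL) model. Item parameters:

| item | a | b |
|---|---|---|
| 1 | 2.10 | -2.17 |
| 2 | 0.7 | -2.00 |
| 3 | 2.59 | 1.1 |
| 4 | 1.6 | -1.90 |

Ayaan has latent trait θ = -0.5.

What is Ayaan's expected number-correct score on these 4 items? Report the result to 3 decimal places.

P(θ) = 1 / (1 + exp(−a(θ − b)))
P_1 = 1/(1+e^{-3.5070}) = 0.9709
P_2 = 1/(1+e^{-1.0500}) = 0.7408
P_3 = 1/(1+e^{4.1440}) = 0.0156
P_4 = 1/(1+e^{-2.2400}) = 0.9038
E[score] = 0.9709 + 0.7408 + 0.0156 + 0.9038 = 2.6311

2.631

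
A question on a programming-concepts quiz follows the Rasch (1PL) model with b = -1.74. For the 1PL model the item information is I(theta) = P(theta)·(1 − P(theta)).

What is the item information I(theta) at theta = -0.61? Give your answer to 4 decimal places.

P = 1/(1+e^{-1.1300}) = 0.7558
P(1−P) = 0.7558 × 0.2442 = 0.1845
I = P(1−P) = 0.18455

0.1845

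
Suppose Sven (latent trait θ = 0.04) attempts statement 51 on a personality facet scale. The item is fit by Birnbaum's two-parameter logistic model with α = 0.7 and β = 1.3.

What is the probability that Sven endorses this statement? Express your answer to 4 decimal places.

P(θ) = 1 / (1 + exp(−α(θ − β)))
Exponent: 0.7 × (0.04 − 1.3) = -0.8820
1/(1 + e^{0.8820}) = 0.2928

0.2928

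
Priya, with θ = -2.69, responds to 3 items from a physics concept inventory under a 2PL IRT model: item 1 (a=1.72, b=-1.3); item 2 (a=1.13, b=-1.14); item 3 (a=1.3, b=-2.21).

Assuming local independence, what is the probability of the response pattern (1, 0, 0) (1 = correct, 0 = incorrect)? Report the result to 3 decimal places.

P(θ) = 1 / (1 + exp(−a(θ − b)))
P_1 = 1/(1+e^{2.3908}) = 0.0839
P_2 = 1/(1+e^{1.7515}) = 0.1479
P_3 = 1/(1+e^{0.6240}) = 0.3489
L = P_1 × (1−P_2) × (1−P_3) = 0.0839 × 0.8521 × 0.6511 = 0.04654

0.047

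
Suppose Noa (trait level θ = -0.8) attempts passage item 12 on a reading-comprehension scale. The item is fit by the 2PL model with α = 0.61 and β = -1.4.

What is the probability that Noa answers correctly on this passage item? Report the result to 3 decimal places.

P(θ) = 1 / (1 + exp(−α(θ − β)))
Exponent: 0.61 × (-0.8 − (-1.4)) = 0.3660
1/(1 + e^{-0.3660}) = 0.5905

0.590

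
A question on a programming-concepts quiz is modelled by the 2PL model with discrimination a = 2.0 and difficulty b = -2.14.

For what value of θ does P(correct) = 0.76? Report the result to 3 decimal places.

-1.564

P(θ) = 1 / (1 + exp(−a(θ − b)))
logit = ln(0.7600/0.2400) = 1.1527
θ = b + logit/(a) = -2.14 + 1.1527/2.0000 = -1.5637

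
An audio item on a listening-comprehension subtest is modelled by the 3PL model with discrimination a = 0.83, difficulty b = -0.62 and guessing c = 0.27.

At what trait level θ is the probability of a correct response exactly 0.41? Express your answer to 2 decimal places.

-2.35

P(θ) = c + (1 − c) · 1 / (1 + exp(−a(θ − b)))
Remove guessing floor: (0.41 − 0.27)/(1 − 0.27) = 0.1918
logit = ln(0.1918/0.8082) = -1.4385
θ = b + logit/(a) = -0.62 + (-1.4385)/0.8300 = -2.3531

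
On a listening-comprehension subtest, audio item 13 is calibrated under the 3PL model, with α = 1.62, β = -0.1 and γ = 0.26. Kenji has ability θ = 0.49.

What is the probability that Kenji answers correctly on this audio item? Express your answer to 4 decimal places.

P(θ) = γ + (1 − γ) · 1 / (1 + exp(−α(θ − β)))
Exponent: 1.62 × (0.49 − (-0.1)) = 0.9558
1/(1 + e^{-0.9558}) = 0.7223
P = 0.26 + 0.74 × 0.7223 = 0.7945

0.7945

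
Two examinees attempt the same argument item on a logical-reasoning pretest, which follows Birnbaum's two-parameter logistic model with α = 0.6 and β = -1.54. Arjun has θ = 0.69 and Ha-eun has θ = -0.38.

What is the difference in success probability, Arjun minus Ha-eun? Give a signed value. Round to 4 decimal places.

0.1249

P(θ) = 1 / (1 + exp(−α(θ − β)))
P(Arjun) = 0.7922  [exponent 1.3380]
P(Ha-eun) = 0.6673  [exponent 0.6960]
Difference = 0.7922 − 0.6673 = 0.1249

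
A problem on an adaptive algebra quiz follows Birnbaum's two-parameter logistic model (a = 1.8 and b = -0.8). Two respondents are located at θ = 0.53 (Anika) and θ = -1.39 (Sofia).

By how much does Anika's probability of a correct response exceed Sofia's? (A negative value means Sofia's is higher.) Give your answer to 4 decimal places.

0.6594

P(θ) = 1 / (1 + exp(−a(θ − b)))
P(Anika) = 0.9164  [exponent 2.3940]
P(Sofia) = 0.2569  [exponent -1.0620]
Difference = 0.9164 − 0.2569 = 0.6594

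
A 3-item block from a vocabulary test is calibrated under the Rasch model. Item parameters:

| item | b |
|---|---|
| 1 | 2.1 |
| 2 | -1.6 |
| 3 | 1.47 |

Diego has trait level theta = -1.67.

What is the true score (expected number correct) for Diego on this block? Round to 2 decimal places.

P(theta) = 1 / (1 + exp(−(theta − b)))
P_1 = 1/(1+e^{3.7700}) = 0.0225
P_2 = 1/(1+e^{0.0700}) = 0.4825
P_3 = 1/(1+e^{3.1400}) = 0.0415
E[score] = 0.0225 + 0.4825 + 0.0415 = 0.5465

0.55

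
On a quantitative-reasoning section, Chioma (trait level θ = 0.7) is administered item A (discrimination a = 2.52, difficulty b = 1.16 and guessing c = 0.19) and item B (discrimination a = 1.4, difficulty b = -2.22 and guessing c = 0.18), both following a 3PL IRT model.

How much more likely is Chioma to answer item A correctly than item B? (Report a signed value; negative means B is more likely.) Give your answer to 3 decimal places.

P(θ) = c + (1 − c) · 1 / (1 + exp(−a(θ − b)))
P_A = 0.3834
P_B = 0.9865
P_A − P_B = -0.6030

-0.603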